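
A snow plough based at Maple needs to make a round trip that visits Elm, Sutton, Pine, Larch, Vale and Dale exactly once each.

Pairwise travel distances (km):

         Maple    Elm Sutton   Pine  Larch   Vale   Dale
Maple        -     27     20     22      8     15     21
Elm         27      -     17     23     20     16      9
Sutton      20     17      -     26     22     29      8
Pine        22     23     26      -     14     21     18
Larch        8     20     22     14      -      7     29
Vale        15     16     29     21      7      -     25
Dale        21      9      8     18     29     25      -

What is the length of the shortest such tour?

Shortest round trip = 96 km.

Maple - Elm - Sutton - Pine - Larch - Vale - Dale - Maple: 27+17+26+14+7+25+21 = 137
Maple - Elm - Sutton - Pine - Larch - Dale - Vale - Maple: 27+17+26+14+29+25+15 = 153
Maple - Elm - Sutton - Pine - Vale - Larch - Dale - Maple: 27+17+26+21+7+29+21 = 148
Maple - Elm - Sutton - Pine - Vale - Dale - Larch - Maple: 27+17+26+21+25+29+8 = 153
Maple - Elm - Sutton - Pine - Dale - Larch - Vale - Maple: 27+17+26+18+29+7+15 = 139
Maple - Elm - Sutton - Pine - Dale - Vale - Larch - Maple: 27+17+26+18+25+7+8 = 128
Maple - Elm - Sutton - Larch - Pine - Vale - Dale - Maple: 27+17+22+14+21+25+21 = 147
Maple - Elm - Sutton - Larch - Pine - Dale - Vale - Maple: 27+17+22+14+18+25+15 = 138
… (352 more)
Maple - Sutton - Dale - Elm - Pine - Larch - Vale - Maple: 20+8+9+23+14+7+15 = 96  ← best
The minimum is 96.
One optimal route: Maple → Sutton → Dale → Elm → Pine → Larch → Vale → Maple (or its reverse).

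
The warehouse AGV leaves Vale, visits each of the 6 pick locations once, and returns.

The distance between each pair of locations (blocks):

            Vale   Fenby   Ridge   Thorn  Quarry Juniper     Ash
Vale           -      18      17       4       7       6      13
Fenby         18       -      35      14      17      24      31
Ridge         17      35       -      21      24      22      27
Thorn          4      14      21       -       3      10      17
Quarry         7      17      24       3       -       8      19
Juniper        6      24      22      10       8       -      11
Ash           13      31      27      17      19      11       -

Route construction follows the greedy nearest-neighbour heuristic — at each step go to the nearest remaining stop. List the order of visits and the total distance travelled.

106 blocks along Vale → Thorn → Quarry → Juniper → Ash → Ridge → Fenby → Vale.

At Vale the remaining stops are Thorn 4, Juniper 6, Quarry 7, Ash 13, Ridge 17, Fenby 18; go to Thorn.
At Thorn the remaining stops are Quarry 3, Juniper 10, Fenby 14, Ash 17, Ridge 21; go to Quarry.
At Quarry the remaining stops are Juniper 8, Fenby 17, Ash 19, Ridge 24; go to Juniper.
At Juniper the remaining stops are Ash 11, Ridge 22, Fenby 24; go to Ash.
At Ash the remaining stops are Ridge 27, Fenby 31; go to Ridge.
At Ridge the remaining stops are Fenby 35; go to Fenby.
Return Fenby→Vale: 18.
Total = 4 + 3 + 8 + 11 + 27 + 35 + 18 = 106.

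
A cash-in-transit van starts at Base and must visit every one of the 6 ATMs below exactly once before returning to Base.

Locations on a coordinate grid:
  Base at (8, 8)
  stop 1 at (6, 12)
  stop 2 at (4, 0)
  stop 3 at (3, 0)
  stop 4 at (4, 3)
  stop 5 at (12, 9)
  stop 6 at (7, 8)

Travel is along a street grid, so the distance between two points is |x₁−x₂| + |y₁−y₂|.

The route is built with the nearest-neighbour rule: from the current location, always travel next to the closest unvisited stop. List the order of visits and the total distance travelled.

Total distance 46 via the nearest-neighbour route Base → stop 6 → stop 1 → stop 5 → stop 4 → stop 2 → stop 3 → Base.

At Base the remaining stops are stop 6 1, stop 5 5, stop 1 6, stop 4 9, stop 2 12, stop 3 13; go to stop 6.
At stop 6 the remaining stops are stop 1 5, stop 5 6, stop 4 8, stop 2 11, stop 3 12; go to stop 1.
At stop 1 the remaining stops are stop 5 9, stop 4 11, stop 2 14, stop 3 15; go to stop 5.
At stop 5 the remaining stops are stop 4 14, stop 2 17, stop 3 18; go to stop 4.
At stop 4 the remaining stops are stop 2 3, stop 3 4; go to stop 2.
At stop 2 the remaining stops are stop 3 1; go to stop 3.
Return stop 3→Base: 13.
Total = 1 + 5 + 9 + 14 + 3 + 1 + 13 = 46.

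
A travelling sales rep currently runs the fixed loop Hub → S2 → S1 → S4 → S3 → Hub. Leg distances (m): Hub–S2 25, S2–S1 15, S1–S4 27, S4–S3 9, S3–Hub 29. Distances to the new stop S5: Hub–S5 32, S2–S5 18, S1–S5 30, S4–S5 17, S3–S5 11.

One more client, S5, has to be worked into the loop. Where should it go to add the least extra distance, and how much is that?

Insertion cost between consecutive stops i–j is d(i,S5) + d(S5,j) − d(i,j):
  between Hub and S2: 32 + 18 − 25 = 25
  between S2 and S1: 18 + 30 − 15 = 33
  between S1 and S4: 30 + 17 − 27 = 20
  between S4 and S3: 17 + 11 − 9 = 19
  between S3 and Hub: 11 + 32 − 29 = 14
Cheapest insertion is between S3 and Hub, adding 14.
New total = 105 + 14 = 119.

+14 m — insert S5 between S3 and Hub.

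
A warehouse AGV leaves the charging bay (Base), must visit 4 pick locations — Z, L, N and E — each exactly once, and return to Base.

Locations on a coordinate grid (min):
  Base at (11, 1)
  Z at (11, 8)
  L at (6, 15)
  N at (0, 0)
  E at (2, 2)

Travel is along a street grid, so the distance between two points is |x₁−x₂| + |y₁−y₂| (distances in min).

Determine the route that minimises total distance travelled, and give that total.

There are 12 distinct closed tours to check (reversals are equivalent).
Base → Z → L → N → E → Base: 7+12+21+4+10 = 54
Base → Z → L → E → N → Base: 7+12+17+4+12 = 52
Base → Z → N → L → E → Base: 7+19+21+17+10 = 74
Base → Z → N → E → L → Base: 7+19+4+17+19 = 66
Base → Z → E → L → N → Base: 7+15+17+21+12 = 72
Base → Z → E → N → L → Base: 7+15+4+21+19 = 66
Base → L → Z → N → E → Base: 19+12+19+4+10 = 64
Base → L → Z → E → N → Base: 19+12+15+4+12 = 62
Base → L → N → Z → E → Base: 19+21+19+15+10 = 84
Base → L → E → Z → N → Base: 19+17+15+19+12 = 82
Base → N → Z → L → E → Base: 12+19+12+17+10 = 70
Base → N → L → Z → E → Base: 12+21+12+15+10 = 70
The minimum is 52.
One optimal route: Base → Z → L → E → N → Base (or its reverse).

Minimum total distance: 52 min.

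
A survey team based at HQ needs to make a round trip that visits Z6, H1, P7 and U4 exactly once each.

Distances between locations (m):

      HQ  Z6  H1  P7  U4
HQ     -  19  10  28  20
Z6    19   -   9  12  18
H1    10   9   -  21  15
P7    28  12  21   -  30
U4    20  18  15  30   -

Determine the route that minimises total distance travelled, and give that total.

Shortest round trip = 81 m.

With 4 stops there are 4!/2 = 12 distinct round trips (a route and its reverse cost the same).
HQ→Z6→H1→P7→U4→HQ: 19+9+21+30+20 = 99
HQ→Z6→H1→U4→P7→HQ: 19+9+15+30+28 = 101
HQ→Z6→P7→H1→U4→HQ: 19+12+21+15+20 = 87
HQ→Z6→P7→U4→H1→HQ: 19+12+30+15+10 = 86
HQ→Z6→U4→H1→P7→HQ: 19+18+15+21+28 = 101
HQ→Z6→U4→P7→H1→HQ: 19+18+30+21+10 = 98
HQ→H1→Z6→P7→U4→HQ: 10+9+12+30+20 = 81
HQ→H1→Z6→U4→P7→HQ: 10+9+18+30+28 = 95
HQ→H1→P7→Z6→U4→HQ: 10+21+12+18+20 = 81
HQ→H1→U4→Z6→P7→HQ: 10+15+18+12+28 = 83
HQ→P7→Z6→H1→U4→HQ: 28+12+9+15+20 = 84
HQ→P7→H1→Z6→U4→HQ: 28+21+9+18+20 = 96
The minimum is 81.
One optimal route: HQ → H1 → Z6 → P7 → U4 → HQ (or its reverse).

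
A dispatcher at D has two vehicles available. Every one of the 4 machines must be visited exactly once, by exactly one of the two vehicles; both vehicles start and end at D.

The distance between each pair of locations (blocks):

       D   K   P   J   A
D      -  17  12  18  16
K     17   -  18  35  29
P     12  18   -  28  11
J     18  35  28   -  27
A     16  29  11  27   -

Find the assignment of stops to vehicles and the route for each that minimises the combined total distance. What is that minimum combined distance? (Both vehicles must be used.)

Try each way of splitting the stops between the two vehicles (each non-empty) and, for each split, find the best tour for each vehicle:
  {K} + {P, J, A}: 34 + 68 = 102
  {P} + {K, J, A}: 24 + 91 = 115
  {K, P} + {J, A}: 47 + 61 = 108
  {J} + {K, P, A}: 36 + 62 = 98
  {K, J} + {P, A}: 70 + 39 = 109
  {P, J} + {K, A}: 58 + 62 = 120
  … (7 splits in total)
Best: vehicle 1 D → J → D = 36; vehicle 2 D → K → P → A → D = 62; combined 98.

Minimum combined distance: 98 blocks.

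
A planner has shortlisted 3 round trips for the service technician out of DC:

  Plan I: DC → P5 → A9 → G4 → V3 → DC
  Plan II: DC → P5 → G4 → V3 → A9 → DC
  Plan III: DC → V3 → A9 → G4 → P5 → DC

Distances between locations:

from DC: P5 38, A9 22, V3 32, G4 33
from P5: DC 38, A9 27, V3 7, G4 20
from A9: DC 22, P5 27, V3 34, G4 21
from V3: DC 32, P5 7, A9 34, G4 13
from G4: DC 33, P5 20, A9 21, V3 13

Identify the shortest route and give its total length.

Plan I: 38 + 27 + 21 + 13 + 32 = 131
Plan II: 38 + 20 + 13 + 34 + 22 = 127
Plan III: 32 + 34 + 21 + 20 + 38 = 145

127 — Plan II is the shortest.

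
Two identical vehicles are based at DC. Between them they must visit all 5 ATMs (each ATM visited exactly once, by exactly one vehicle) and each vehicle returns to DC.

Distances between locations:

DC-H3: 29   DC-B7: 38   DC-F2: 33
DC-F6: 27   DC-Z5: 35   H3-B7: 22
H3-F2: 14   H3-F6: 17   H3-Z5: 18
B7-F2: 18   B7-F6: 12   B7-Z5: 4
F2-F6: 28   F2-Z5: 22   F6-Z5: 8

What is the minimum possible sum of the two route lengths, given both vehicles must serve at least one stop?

Minimum combined distance: 148.

There are 2^4 − 1 = 15 ways to divide the 5 stops into two non-empty groups. For each, the best each vehicle can do is its own shortest tour through its group:
  {H3} + {B7, F2, F6, Z5}: 58 + 90 = 148
  {B7} + {H3, F2, F6, Z5}: 76 + 100 = 176
  {H3, B7} + {F2, F6, Z5}: 89 + 90 = 179
  {F2} + {H3, B7, F6, Z5}: 66 + 90 = 156
  {H3, F2} + {B7, F6, Z5}: 76 + 77 = 153
  {B7, F2} + {H3, F6, Z5}: 89 + 82 = 171
  … (15 splits in total)
Best: vehicle 1 DC → H3 → DC = 58; vehicle 2 DC → F2 → B7 → Z5 → F6 → DC = 90; combined 148.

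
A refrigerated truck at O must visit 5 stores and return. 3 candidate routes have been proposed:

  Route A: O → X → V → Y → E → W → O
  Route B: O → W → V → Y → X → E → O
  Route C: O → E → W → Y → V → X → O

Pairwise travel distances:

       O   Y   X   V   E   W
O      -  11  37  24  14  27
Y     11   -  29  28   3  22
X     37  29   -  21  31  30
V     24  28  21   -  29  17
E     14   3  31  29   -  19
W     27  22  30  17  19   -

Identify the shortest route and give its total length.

Route A: 37 + 21 + 28 + 3 + 19 + 27 = 135
Route B: 27 + 17 + 28 + 29 + 31 + 14 = 146
Route C: 14 + 19 + 22 + 28 + 21 + 37 = 141

Shortest is Route A, total 135.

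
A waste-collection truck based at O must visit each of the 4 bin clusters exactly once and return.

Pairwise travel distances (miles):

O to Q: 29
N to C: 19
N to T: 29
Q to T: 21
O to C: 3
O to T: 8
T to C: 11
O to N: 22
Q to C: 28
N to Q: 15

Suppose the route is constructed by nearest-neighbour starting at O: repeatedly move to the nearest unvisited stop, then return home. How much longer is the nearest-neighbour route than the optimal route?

6 miles longer than the optimal tour.

O: C=3, T=8, N=22, Q=29 ⇒ C
C: T=11, N=19, Q=28 ⇒ T
T: Q=21, N=29 ⇒ Q
Q: N=15 ⇒ N
NN route O → C → T → Q → N → O costs 72.
Optimal: O → T → Q → N → C → O costs 66 (by enumerating all 12 distinct tours).
Excess = 72 − 66 = 6.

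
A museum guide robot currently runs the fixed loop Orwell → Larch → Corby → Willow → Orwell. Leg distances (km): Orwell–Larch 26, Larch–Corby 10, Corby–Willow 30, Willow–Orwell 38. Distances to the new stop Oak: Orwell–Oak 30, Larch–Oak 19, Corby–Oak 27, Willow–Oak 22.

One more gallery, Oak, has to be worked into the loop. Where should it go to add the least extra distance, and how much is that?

Insertion cost between consecutive stops i–j is d(i,Oak) + d(Oak,j) − d(i,j):
  between Orwell and Larch: 30 + 19 − 26 = 23
  between Larch and Corby: 19 + 27 − 10 = 36
  between Corby and Willow: 27 + 22 − 30 = 19
  between Willow and Orwell: 22 + 30 − 38 = 14
Cheapest insertion is between Willow and Orwell, adding 14.
New total = 104 + 14 = 118.

Minimum extra distance: 14 km, inserting Oak between Willow and Orwell.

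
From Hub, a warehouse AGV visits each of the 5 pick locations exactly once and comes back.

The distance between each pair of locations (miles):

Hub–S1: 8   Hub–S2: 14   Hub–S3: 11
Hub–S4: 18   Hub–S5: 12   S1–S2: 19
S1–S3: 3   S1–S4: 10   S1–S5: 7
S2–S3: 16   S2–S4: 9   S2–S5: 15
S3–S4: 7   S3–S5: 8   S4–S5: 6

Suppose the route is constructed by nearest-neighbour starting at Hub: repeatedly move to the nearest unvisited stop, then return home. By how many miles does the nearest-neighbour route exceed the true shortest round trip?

Excess over optimum: 5 miles.

From Hub: S1=8, S3=11, S5=12, S2=14, S4=18 → choose S1 (8).
From S1: S3=3, S5=7, S4=10, S2=19 → choose S3 (3).
From S3: S4=7, S5=8, S2=16 → choose S4 (7).
From S4: S5=6, S2=9 → choose S5 (6).
From S5: S2=15 → choose S2 (15).
NN route Hub → S1 → S3 → S4 → S5 → S2 → Hub costs 53.
Optimal: Hub → S1 → S3 → S5 → S4 → S2 → Hub costs 48 (by enumerating all 60 distinct tours).
Excess = 53 − 48 = 5.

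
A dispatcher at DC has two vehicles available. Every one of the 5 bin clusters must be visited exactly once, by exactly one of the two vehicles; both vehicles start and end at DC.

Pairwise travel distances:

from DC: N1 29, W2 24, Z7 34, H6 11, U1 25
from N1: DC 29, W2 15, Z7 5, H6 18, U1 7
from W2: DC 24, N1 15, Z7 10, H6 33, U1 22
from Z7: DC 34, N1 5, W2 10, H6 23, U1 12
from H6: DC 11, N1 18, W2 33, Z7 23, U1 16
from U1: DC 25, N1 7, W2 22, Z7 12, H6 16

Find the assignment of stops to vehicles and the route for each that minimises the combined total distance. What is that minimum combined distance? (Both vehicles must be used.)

There are 2^4 − 1 = 15 ways to divide the 5 stops into two non-empty groups. For each, the best each vehicle can do is its own shortest tour through its group:
  {N1} + {W2, Z7, H6, U1}: 58 + 73 = 131
  {W2} + {N1, Z7, H6, U1}: 48 + 71 = 119
  {N1, W2} + {Z7, H6, U1}: 68 + 71 = 139
  {Z7} + {N1, W2, H6, U1}: 68 + 73 = 141
  {N1, Z7} + {W2, H6, U1}: 68 + 73 = 141
  {W2, Z7} + {N1, H6, U1}: 68 + 61 = 129
  … (15 splits in total)
  {H6} + {N1, W2, Z7, U1}: 22 + 71 = 93  ← best
Best: vehicle 1 DC → H6 → DC = 22; vehicle 2 DC → W2 → Z7 → N1 → U1 → DC = 71; combined 93.

93 — the smallest possible combined total.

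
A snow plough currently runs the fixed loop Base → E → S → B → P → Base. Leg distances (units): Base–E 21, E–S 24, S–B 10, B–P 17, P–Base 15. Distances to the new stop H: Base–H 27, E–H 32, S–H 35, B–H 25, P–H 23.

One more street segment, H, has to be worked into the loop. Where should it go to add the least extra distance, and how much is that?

Adding 31 by placing H on the B–P leg.

Insertion cost between consecutive stops i–j is d(i,H) + d(H,j) − d(i,j):
  between Base and E: 27 + 32 − 21 = 38
  between E and S: 32 + 35 − 24 = 43
  between S and B: 35 + 25 − 10 = 50
  between B and P: 25 + 23 − 17 = 31
  between P and Base: 23 + 27 − 15 = 35
Cheapest insertion is between B and P, adding 31.
New total = 87 + 31 = 118.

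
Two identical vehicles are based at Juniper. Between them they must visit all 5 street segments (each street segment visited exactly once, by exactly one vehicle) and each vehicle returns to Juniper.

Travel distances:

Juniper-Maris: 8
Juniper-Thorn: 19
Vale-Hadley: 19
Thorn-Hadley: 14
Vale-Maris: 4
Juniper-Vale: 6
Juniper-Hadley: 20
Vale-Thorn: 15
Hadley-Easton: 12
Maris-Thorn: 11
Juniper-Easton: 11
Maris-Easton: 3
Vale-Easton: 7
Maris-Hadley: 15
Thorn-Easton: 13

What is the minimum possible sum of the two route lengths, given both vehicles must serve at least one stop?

68 — the smallest possible combined total.

There are 2^4 − 1 = 15 ways to divide the 5 stops into two non-empty groups. For each, the best each vehicle can do is its own shortest tour through its group:
  {Vale} + {Maris, Thorn, Hadley, Easton}: 12 + 56 = 68
  {Maris} + {Vale, Thorn, Hadley, Easton}: 16 + 58 = 74
  {Vale, Maris} + {Thorn, Hadley, Easton}: 18 + 56 = 74
  {Thorn} + {Vale, Maris, Hadley, Easton}: 38 + 45 = 83
  {Vale, Thorn} + {Maris, Hadley, Easton}: 40 + 43 = 83
  {Maris, Thorn} + {Vale, Hadley, Easton}: 38 + 45 = 83
  … (15 splits in total)
Best: vehicle 1 Juniper → Vale → Juniper = 12; vehicle 2 Juniper → Maris → Thorn → Hadley → Easton → Juniper = 56; combined 68.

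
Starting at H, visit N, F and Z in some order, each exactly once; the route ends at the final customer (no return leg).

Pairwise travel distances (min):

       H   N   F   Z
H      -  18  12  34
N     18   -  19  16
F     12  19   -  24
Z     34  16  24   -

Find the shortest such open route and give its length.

47 min — the minimum one-way total.

There are 3! = 6 possible orderings.
H → N → F → Z: 18+19+24 = 61
H → N → Z → F: 18+16+24 = 58
H → F → N → Z: 12+19+16 = 47
H → F → Z → N: 12+24+16 = 52
H → Z → N → F: 34+16+19 = 69
H → Z → F → N: 34+24+19 = 77
The minimum is 47.
One shortest path: H → F → N → Z.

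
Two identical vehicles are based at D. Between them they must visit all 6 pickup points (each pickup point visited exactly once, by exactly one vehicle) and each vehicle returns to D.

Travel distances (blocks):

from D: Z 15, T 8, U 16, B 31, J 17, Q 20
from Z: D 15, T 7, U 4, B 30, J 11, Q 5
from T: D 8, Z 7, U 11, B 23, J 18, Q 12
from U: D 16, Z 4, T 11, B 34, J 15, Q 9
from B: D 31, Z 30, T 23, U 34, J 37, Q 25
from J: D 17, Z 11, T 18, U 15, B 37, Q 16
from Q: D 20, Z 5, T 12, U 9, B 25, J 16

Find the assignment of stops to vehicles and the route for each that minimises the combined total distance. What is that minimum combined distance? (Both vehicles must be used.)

There are 2^5 − 1 = 31 ways to divide the 6 stops into two non-empty groups. For each, the best each vehicle can do is its own shortest tour through its group:
  {Z} + {T, U, B, J, Q}: 30 + 97 = 127
  {T} + {Z, U, B, J, Q}: 16 + 97 = 113
  {Z, T} + {U, B, J, Q}: 30 + 97 = 127
  {U} + {Z, T, B, J, Q}: 32 + 89 = 121
  {Z, U} + {T, B, J, Q}: 35 + 89 = 124
  {T, U} + {Z, B, J, Q}: 35 + 89 = 124
  … (31 splits in total)
Best: vehicle 1 D → T → D = 16; vehicle 2 D → B → Q → Z → U → J → D = 97; combined 113.

113 blocks — the smallest possible combined total.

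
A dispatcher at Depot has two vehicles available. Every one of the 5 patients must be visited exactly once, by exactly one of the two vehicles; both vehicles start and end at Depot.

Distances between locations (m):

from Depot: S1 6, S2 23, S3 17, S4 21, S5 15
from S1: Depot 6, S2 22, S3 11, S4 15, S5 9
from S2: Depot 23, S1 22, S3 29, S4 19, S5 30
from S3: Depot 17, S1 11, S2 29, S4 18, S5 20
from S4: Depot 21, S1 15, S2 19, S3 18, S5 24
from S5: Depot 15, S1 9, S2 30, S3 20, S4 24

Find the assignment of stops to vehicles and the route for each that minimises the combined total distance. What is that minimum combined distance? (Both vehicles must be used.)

There are 2^4 − 1 = 15 ways to divide the 5 stops into two non-empty groups. For each, the best each vehicle can do is its own shortest tour through its group:
  {S1} + {S2, S3, S4, S5}: 12 + 95 = 107
  {S2} + {S1, S3, S4, S5}: 46 + 74 = 120
  {S1, S2} + {S3, S4, S5}: 51 + 74 = 125
  {S3} + {S1, S2, S4, S5}: 34 + 81 = 115
  {S1, S3} + {S2, S4, S5}: 34 + 81 = 115
  {S2, S3} + {S1, S4, S5}: 69 + 60 = 129
  … (15 splits in total)
Best: vehicle 1 Depot → S1 → Depot = 12; vehicle 2 Depot → S2 → S4 → S3 → S5 → Depot = 95; combined 107.

107 m — the smallest possible combined total.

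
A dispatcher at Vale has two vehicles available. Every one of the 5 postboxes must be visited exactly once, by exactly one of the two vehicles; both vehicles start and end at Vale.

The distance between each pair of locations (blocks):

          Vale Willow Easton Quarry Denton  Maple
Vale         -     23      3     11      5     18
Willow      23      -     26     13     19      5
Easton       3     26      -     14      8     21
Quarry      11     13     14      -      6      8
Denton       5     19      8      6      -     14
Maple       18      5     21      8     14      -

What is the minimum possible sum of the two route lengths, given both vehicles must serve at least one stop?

Check every non-empty split of the stops between the two vehicles; for each half take its own optimal tour:
  {Willow} + {Easton, Quarry, Denton, Maple}: 46 + 43 = 89
  {Easton} + {Willow, Quarry, Denton, Maple}: 6 + 47 = 53
  {Willow, Easton} + {Quarry, Denton, Maple}: 52 + 37 = 89
  {Quarry} + {Willow, Easton, Denton, Maple}: 22 + 53 = 75
  {Willow, Quarry} + {Easton, Denton, Maple}: 47 + 43 = 90
  {Easton, Quarry} + {Willow, Denton, Maple}: 28 + 47 = 75
  … (15 splits in total)
Best: vehicle 1 Vale → Easton → Vale = 6; vehicle 2 Vale → Willow → Maple → Quarry → Denton → Vale = 47; combined 53.

53 blocks — the smallest possible combined total.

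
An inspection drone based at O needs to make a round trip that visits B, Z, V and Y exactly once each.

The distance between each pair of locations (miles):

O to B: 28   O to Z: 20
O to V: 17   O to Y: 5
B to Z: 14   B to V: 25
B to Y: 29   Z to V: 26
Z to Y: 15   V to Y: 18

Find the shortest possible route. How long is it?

With 4 stops there are 4!/2 = 12 distinct round trips (a route and its reverse cost the same).
O-B-Z-V-Y-O: 28+14+26+18+5 = 91
O-B-Z-Y-V-O: 28+14+15+18+17 = 92
O-B-V-Z-Y-O: 28+25+26+15+5 = 99
O-B-V-Y-Z-O: 28+25+18+15+20 = 106
O-B-Y-Z-V-O: 28+29+15+26+17 = 115
O-B-Y-V-Z-O: 28+29+18+26+20 = 121
O-Z-B-V-Y-O: 20+14+25+18+5 = 82
O-Z-B-Y-V-O: 20+14+29+18+17 = 98
O-Z-V-B-Y-O: 20+26+25+29+5 = 105
O-Z-Y-B-V-O: 20+15+29+25+17 = 106
O-V-B-Z-Y-O: 17+25+14+15+5 = 76
O-V-Z-B-Y-O: 17+26+14+29+5 = 91
The minimum is 76.
One optimal route: O → V → B → Z → Y → O (or its reverse).

Minimum total distance: 76 miles.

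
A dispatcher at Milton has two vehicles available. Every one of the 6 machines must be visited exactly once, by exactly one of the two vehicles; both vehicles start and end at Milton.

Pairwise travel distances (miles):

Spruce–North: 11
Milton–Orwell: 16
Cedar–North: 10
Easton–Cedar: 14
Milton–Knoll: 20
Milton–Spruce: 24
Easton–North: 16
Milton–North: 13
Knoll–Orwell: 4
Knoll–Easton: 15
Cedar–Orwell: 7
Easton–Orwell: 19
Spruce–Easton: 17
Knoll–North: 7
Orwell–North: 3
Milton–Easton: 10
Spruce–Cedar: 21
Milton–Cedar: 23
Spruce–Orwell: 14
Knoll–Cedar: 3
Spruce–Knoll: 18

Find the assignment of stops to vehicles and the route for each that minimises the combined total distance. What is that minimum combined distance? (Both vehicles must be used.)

Minimum combined distance: 88 miles.

Try each way of splitting the stops between the two vehicles (each non-empty) and, for each split, find the best tour for each vehicle:
  {Spruce} + {Knoll, Easton, Cedar, Orwell, North}: 48 + 47 = 95
  {Knoll} + {Spruce, Easton, Cedar, Orwell, North}: 40 + 69 = 109
  {Spruce, Knoll} + {Easton, Cedar, Orwell, North}: 62 + 47 = 109
  {Easton} + {Spruce, Knoll, Cedar, Orwell, North}: 20 + 68 = 88
  {Spruce, Easton} + {Knoll, Cedar, Orwell, North}: 51 + 46 = 97
  {Knoll, Easton} + {Spruce, Cedar, Orwell, North}: 45 + 68 = 113
  … (31 splits in total)
Best: vehicle 1 Milton → Easton → Milton = 20; vehicle 2 Milton → Spruce → Knoll → Cedar → Orwell → North → Milton = 68; combined 88.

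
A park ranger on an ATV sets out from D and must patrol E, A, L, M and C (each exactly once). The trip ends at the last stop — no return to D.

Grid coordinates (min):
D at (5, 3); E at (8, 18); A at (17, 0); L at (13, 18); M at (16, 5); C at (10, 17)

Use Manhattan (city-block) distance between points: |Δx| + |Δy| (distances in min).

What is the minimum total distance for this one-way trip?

There are 5! = 120 possible orderings.
D→E→A→L→M→C: 18+27+22+16+18 = 101
D→E→A→L→C→M: 18+27+22+4+18 = 89
D→E→A→M→L→C: 18+27+6+16+4 = 71
D→E→A→M→C→L: 18+27+6+18+4 = 73
D→E→A→C→L→M: 18+27+24+4+16 = 89
D→E→A→C→M→L: 18+27+24+18+16 = 103
D→E→L→A→M→C: 18+5+22+6+18 = 69
D→E→L→A→C→M: 18+5+22+24+18 = 87
D→E→L→M→A→C: 18+5+16+6+24 = 69
D→E→L→M→C→A: 18+5+16+18+24 = 81
D→E→L→C→A→M: 18+5+4+24+6 = 57
D→E→L→C→M→A: 18+5+4+18+6 = 51
D→E→M→A→L→C: 18+21+6+22+4 = 71
D→E→M→A→C→L: 18+21+6+24+4 = 73
… (106 more)
D→A→M→L→C→E: 15+6+16+4+3 = 44  ← best
The minimum is 44.
One shortest path: D → A → M → L → C → E.

Shortest open route: 44 min.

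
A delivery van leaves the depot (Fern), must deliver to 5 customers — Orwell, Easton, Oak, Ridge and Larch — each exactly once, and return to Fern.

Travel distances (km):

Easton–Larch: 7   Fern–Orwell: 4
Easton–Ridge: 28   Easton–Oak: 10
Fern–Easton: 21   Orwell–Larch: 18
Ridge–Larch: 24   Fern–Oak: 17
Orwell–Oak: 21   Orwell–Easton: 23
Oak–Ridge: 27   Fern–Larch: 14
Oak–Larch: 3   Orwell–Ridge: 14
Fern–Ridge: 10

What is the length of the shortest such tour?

Fern → Orwell → Easton → Oak → Ridge → Larch → Fern: 4+23+10+27+24+14 = 102
Fern → Orwell → Easton → Oak → Larch → Ridge → Fern: 4+23+10+3+24+10 = 74
Fern → Orwell → Easton → Ridge → Oak → Larch → Fern: 4+23+28+27+3+14 = 99
Fern → Orwell → Easton → Ridge → Larch → Oak → Fern: 4+23+28+24+3+17 = 99
Fern → Orwell → Easton → Larch → Oak → Ridge → Fern: 4+23+7+3+27+10 = 74
Fern → Orwell → Easton → Larch → Ridge → Oak → Fern: 4+23+7+24+27+17 = 102
Fern → Orwell → Oak → Easton → Ridge → Larch → Fern: 4+21+10+28+24+14 = 101
Fern → Orwell → Oak → Easton → Larch → Ridge → Fern: 4+21+10+7+24+10 = 76
Fern → Orwell → Oak → Ridge → Easton → Larch → Fern: 4+21+27+28+7+14 = 101
Fern → Orwell → Oak → Ridge → Larch → Easton → Fern: 4+21+27+24+7+21 = 104
Fern → Orwell → Oak → Larch → Easton → Ridge → Fern: 4+21+3+7+28+10 = 73
Fern → Orwell → Oak → Larch → Ridge → Easton → Fern: 4+21+3+24+28+21 = 101
Fern → Orwell → Ridge → Easton → Oak → Larch → Fern: 4+14+28+10+3+14 = 73
Fern → Orwell → Ridge → Easton → Larch → Oak → Fern: 4+14+28+7+3+17 = 73
… (46 more)
The minimum is 73.
One optimal route: Fern → Orwell → Oak → Larch → Easton → Ridge → Fern (or its reverse).

Minimum total distance: 73 km.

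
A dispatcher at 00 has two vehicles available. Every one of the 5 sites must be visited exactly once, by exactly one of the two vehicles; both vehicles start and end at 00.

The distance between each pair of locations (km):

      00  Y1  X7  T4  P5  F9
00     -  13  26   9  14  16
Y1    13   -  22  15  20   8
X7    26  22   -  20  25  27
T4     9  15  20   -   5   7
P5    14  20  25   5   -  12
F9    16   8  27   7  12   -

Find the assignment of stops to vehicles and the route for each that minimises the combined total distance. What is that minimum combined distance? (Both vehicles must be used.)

There are 2^4 − 1 = 15 ways to divide the 5 stops into two non-empty groups. For each, the best each vehicle can do is its own shortest tour through its group:
  {Y1} + {X7, T4, P5, F9}: 26 + 79 = 105
  {X7} + {Y1, T4, P5, F9}: 52 + 47 = 99
  {Y1, X7} + {T4, P5, F9}: 61 + 42 = 103
  {T4} + {Y1, X7, P5, F9}: 18 + 82 = 100
  {Y1, T4} + {X7, P5, F9}: 37 + 79 = 116
  {X7, T4} + {Y1, P5, F9}: 55 + 47 = 102
  … (15 splits in total)
Best: vehicle 1 00 → X7 → 00 = 52; vehicle 2 00 → Y1 → F9 → T4 → P5 → 00 = 47; combined 99.

Minimum combined distance: 99 km.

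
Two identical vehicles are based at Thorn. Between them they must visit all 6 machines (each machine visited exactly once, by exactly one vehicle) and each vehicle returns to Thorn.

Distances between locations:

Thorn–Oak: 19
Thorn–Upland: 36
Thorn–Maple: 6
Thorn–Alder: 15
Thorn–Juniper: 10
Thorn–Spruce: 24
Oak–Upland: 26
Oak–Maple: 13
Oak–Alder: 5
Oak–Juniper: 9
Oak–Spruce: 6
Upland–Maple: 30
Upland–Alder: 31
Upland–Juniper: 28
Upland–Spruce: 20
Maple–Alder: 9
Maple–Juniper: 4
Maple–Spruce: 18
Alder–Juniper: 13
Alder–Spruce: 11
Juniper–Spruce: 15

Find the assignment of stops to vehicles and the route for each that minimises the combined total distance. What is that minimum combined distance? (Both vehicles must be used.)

96 — the smallest possible combined total.

Try each way of splitting the stops between the two vehicles (each non-empty) and, for each split, find the best tour for each vehicle:
  {Oak} + {Upland, Maple, Alder, Juniper, Spruce}: 38 + 84 = 122
  {Upland} + {Oak, Maple, Alder, Juniper, Spruce}: 72 + 51 = 123
  {Oak, Upland} + {Maple, Alder, Juniper, Spruce}: 81 + 51 = 132
  {Maple} + {Oak, Upland, Alder, Juniper, Spruce}: 12 + 84 = 96
  {Oak, Maple} + {Upland, Alder, Juniper, Spruce}: 38 + 84 = 122
  {Upland, Maple} + {Oak, Alder, Juniper, Spruce}: 72 + 51 = 123
  … (31 splits in total)
Best: vehicle 1 Thorn → Maple → Thorn = 12; vehicle 2 Thorn → Alder → Oak → Spruce → Upland → Juniper → Thorn = 84; combined 96.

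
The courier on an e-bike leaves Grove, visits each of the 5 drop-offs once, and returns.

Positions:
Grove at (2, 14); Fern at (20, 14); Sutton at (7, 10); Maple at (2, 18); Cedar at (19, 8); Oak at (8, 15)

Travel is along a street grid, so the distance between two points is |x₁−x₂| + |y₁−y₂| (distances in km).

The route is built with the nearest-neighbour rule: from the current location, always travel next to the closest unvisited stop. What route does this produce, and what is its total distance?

Nearest-neighbour total = 58 km; route Grove → Maple → Oak → Sutton → Cedar → Fern → Grove.

At Grove the remaining stops are Maple 4, Oak 7, Sutton 9, Fern 18, Cedar 23; go to Maple.
At Maple the remaining stops are Oak 9, Sutton 13, Fern 22, Cedar 27; go to Oak.
At Oak the remaining stops are Sutton 6, Fern 13, Cedar 18; go to Sutton.
At Sutton the remaining stops are Cedar 14, Fern 17; go to Cedar.
At Cedar the remaining stops are Fern 7; go to Fern.
Return Fern→Grove: 18.
Total = 4 + 9 + 6 + 14 + 7 + 18 = 58.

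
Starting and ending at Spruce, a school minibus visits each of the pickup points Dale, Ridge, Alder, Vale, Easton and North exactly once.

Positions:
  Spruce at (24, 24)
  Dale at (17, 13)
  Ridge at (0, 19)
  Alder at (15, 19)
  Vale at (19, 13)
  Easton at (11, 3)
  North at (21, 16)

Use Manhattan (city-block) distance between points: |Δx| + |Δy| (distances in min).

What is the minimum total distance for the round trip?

Minimum total distance: 90 min.

Spruce-Dale-Ridge-Alder-Vale-Easton-North-Spruce: 18+23+15+10+18+23+11 = 118
Spruce-Dale-Ridge-Alder-Vale-North-Easton-Spruce: 18+23+15+10+5+23+34 = 128
Spruce-Dale-Ridge-Alder-Easton-Vale-North-Spruce: 18+23+15+20+18+5+11 = 110
Spruce-Dale-Ridge-Alder-Easton-North-Vale-Spruce: 18+23+15+20+23+5+16 = 120
Spruce-Dale-Ridge-Alder-North-Vale-Easton-Spruce: 18+23+15+9+5+18+34 = 122
Spruce-Dale-Ridge-Alder-North-Easton-Vale-Spruce: 18+23+15+9+23+18+16 = 122
Spruce-Dale-Ridge-Vale-Alder-Easton-North-Spruce: 18+23+25+10+20+23+11 = 130
Spruce-Dale-Ridge-Vale-Alder-North-Easton-Spruce: 18+23+25+10+9+23+34 = 142
… (352 more)
Spruce-Alder-Ridge-Easton-Dale-Vale-North-Spruce: 14+15+27+16+2+5+11 = 90  ← best
The minimum is 90.
One optimal route: Spruce → Alder → Ridge → Easton → Dale → Vale → North → Spruce (or its reverse).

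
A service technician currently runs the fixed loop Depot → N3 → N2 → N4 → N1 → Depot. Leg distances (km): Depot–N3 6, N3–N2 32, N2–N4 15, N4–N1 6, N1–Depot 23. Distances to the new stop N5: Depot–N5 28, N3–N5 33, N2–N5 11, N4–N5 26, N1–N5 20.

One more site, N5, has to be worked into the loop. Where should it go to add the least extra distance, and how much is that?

Insertion cost between consecutive stops i–j is d(i,N5) + d(N5,j) − d(i,j):
  between Depot and N3: 28 + 33 − 6 = 55
  between N3 and N2: 33 + 11 − 32 = 12
  between N2 and N4: 11 + 26 − 15 = 22
  between N4 and N1: 26 + 20 − 6 = 40
  between N1 and Depot: 20 + 28 − 23 = 25
Cheapest insertion is between N3 and N2, adding 12.
New total = 82 + 12 = 94.

Adding 12 km by placing N5 on the N3–N2 leg.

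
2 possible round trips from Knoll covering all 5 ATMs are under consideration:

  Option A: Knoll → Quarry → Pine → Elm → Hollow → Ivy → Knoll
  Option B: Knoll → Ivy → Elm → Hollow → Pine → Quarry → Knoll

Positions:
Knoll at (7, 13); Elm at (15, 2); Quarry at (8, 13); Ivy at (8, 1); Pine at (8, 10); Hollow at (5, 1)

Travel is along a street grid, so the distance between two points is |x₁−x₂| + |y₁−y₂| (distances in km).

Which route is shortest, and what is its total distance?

Option A: 1 + 3 + 15 + 11 + 3 + 13 = 46
Option B: 13 + 8 + 11 + 12 + 3 + 1 = 48

46 km — Option A is the shortest.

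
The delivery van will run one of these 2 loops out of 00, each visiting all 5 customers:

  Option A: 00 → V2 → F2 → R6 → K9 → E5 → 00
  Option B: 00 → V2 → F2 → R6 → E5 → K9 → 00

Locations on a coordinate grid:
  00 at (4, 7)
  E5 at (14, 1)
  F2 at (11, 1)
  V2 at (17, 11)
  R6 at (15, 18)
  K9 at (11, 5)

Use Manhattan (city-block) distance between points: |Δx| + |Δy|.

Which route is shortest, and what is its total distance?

Shortest is Option B, total 88.

Option A: 17 + 16 + 21 + 17 + 7 + 16 = 94
Option B: 17 + 16 + 21 + 18 + 7 + 9 = 88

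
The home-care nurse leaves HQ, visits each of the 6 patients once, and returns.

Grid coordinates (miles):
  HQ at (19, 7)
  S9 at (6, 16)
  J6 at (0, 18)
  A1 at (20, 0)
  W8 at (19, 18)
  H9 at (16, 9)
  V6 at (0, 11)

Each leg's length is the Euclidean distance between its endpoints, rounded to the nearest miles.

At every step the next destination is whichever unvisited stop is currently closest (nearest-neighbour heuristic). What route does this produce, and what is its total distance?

Nearest-neighbour total = 69 miles; route HQ → H9 → W8 → S9 → J6 → V6 → A1 → HQ.

At HQ the remaining stops are H9 4, A1 7, W8 11, S9 16, V6 19, J6 22; go to H9.
At H9 the remaining stops are W8 9, A1 10, S9 12, V6 16, J6 18; go to W8.
At W8 the remaining stops are S9 13, A1 18, J6 19, V6 20; go to S9.
At S9 the remaining stops are J6 6, V6 8, A1 21; go to J6.
At J6 the remaining stops are V6 7, A1 27; go to V6.
At V6 the remaining stops are A1 23; go to A1.
Return A1→HQ: 7.
Total = 4 + 9 + 13 + 6 + 7 + 23 + 7 = 69.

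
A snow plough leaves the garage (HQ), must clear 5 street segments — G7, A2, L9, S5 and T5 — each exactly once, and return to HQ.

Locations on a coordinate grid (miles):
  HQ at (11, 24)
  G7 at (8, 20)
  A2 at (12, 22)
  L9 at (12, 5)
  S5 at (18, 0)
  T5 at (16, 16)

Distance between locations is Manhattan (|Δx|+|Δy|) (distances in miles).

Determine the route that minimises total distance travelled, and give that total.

HQ→G7→A2→L9→S5→T5→HQ: 7+6+17+11+18+13 = 72
HQ→G7→A2→L9→T5→S5→HQ: 7+6+17+15+18+31 = 94
HQ→G7→A2→S5→L9→T5→HQ: 7+6+28+11+15+13 = 80
HQ→G7→A2→S5→T5→L9→HQ: 7+6+28+18+15+20 = 94
HQ→G7→A2→T5→L9→S5→HQ: 7+6+10+15+11+31 = 80
HQ→G7→A2→T5→S5→L9→HQ: 7+6+10+18+11+20 = 72
HQ→G7→L9→A2→S5→T5→HQ: 7+19+17+28+18+13 = 102
HQ→G7→L9→A2→T5→S5→HQ: 7+19+17+10+18+31 = 102
HQ→G7→L9→S5→A2→T5→HQ: 7+19+11+28+10+13 = 88
HQ→G7→L9→S5→T5→A2→HQ: 7+19+11+18+10+3 = 68
HQ→G7→L9→T5→A2→S5→HQ: 7+19+15+10+28+31 = 110
HQ→G7→L9→T5→S5→A2→HQ: 7+19+15+18+28+3 = 90
HQ→G7→S5→A2→L9→T5→HQ: 7+30+28+17+15+13 = 110
HQ→G7→S5→A2→T5→L9→HQ: 7+30+28+10+15+20 = 110
… (46 more)
The minimum is 68.
One optimal route: HQ → G7 → L9 → S5 → T5 → A2 → HQ (or its reverse).

Minimum total distance: 68 miles.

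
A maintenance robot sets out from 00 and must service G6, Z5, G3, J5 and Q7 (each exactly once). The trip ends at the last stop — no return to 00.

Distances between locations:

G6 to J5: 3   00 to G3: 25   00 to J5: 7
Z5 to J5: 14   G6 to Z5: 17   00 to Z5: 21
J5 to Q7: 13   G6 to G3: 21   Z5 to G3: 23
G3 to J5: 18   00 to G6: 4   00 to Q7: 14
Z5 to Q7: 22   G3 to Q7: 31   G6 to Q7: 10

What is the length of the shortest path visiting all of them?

There are 5! = 120 possible orderings.
00 - G6 - Z5 - G3 - J5 - Q7: 4+17+23+18+13 = 75
00 - G6 - Z5 - G3 - Q7 - J5: 4+17+23+31+13 = 88
00 - G6 - Z5 - J5 - G3 - Q7: 4+17+14+18+31 = 84
00 - G6 - Z5 - J5 - Q7 - G3: 4+17+14+13+31 = 79
00 - G6 - Z5 - Q7 - G3 - J5: 4+17+22+31+18 = 92
00 - G6 - Z5 - Q7 - J5 - G3: 4+17+22+13+18 = 74
00 - G6 - G3 - Z5 - J5 - Q7: 4+21+23+14+13 = 75
00 - G6 - G3 - Z5 - Q7 - J5: 4+21+23+22+13 = 83
00 - G6 - G3 - J5 - Z5 - Q7: 4+21+18+14+22 = 79
00 - G6 - G3 - J5 - Q7 - Z5: 4+21+18+13+22 = 78
00 - G6 - G3 - Q7 - Z5 - J5: 4+21+31+22+14 = 92
00 - G6 - G3 - Q7 - J5 - Z5: 4+21+31+13+14 = 83
00 - G6 - J5 - Z5 - G3 - Q7: 4+3+14+23+31 = 75
00 - G6 - J5 - Z5 - Q7 - G3: 4+3+14+22+31 = 74
… (106 more)
00 - G6 - Q7 - J5 - Z5 - G3: 4+10+13+14+23 = 64  ← best
The minimum is 64.
One shortest path: 00 → G6 → Q7 → J5 → Z5 → G3.

Shortest open route: 64.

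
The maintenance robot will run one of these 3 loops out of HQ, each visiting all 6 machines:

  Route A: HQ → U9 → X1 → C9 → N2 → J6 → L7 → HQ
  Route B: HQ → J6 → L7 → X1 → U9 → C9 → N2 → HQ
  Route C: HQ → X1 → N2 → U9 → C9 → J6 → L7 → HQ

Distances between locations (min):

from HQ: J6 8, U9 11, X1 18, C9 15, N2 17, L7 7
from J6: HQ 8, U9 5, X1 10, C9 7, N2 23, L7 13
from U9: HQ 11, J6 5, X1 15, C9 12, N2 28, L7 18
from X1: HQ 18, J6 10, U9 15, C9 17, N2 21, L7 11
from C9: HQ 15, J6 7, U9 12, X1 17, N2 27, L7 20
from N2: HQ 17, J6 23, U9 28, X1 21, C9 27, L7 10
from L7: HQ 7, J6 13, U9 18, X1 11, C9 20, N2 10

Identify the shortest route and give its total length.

Route A: 11 + 15 + 17 + 27 + 23 + 13 + 7 = 113
Route B: 8 + 13 + 11 + 15 + 12 + 27 + 17 = 103
Route C: 18 + 21 + 28 + 12 + 7 + 13 + 7 = 106

103 min — Route B is the shortest.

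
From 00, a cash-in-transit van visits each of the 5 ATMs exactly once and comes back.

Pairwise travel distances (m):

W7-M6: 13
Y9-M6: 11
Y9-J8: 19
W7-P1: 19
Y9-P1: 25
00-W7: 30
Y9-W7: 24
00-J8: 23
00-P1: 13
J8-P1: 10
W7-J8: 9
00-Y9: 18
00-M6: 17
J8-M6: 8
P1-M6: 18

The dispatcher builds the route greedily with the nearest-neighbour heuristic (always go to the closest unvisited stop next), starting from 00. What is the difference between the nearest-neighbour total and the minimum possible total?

22 m longer than the optimal tour.

00: P1=13, M6=17, Y9=18, J8=23, W7=30 ⇒ P1
P1: J8=10, M6=18, W7=19, Y9=25 ⇒ J8
J8: M6=8, W7=9, Y9=19 ⇒ M6
M6: Y9=11, W7=13 ⇒ Y9
Y9: W7=24 ⇒ W7
NN route 00 → P1 → J8 → M6 → Y9 → W7 → 00 costs 96.
Optimal: 00 → Y9 → M6 → W7 → J8 → P1 → 00 costs 74 (by enumerating all 60 distinct tours).
Excess = 96 − 74 = 22.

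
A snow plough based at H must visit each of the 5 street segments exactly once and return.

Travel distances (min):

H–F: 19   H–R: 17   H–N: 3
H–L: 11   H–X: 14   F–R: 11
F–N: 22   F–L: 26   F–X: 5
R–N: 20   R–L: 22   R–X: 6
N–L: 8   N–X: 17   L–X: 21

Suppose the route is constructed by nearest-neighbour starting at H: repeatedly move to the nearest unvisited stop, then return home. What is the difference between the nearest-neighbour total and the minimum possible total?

The nearest-neighbour route is 2 min longer than optimal.

From H: N=3, L=11, X=14, R=17, F=19 → choose N (3).
From N: L=8, X=17, R=20, F=22 → choose L (8).
From L: X=21, R=22, F=26 → choose X (21).
From X: F=5, R=6 → choose F (5).
From F: R=11 → choose R (11).
NN route H → N → L → X → F → R → H costs 65.
Optimal: H → F → X → R → L → N → H costs 63 (by enumerating all 60 distinct tours).
Excess = 65 − 63 = 2.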